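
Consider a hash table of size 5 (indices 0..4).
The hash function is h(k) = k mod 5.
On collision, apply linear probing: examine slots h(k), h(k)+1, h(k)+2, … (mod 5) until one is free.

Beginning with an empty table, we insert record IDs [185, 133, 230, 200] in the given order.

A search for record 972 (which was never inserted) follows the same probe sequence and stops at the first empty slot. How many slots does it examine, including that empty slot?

185: h=0 => slot 0
133: h=3 => slot 3
230: h=0, probe 0,1 => slot 1
200: h=0, probe 0,1,2 => slot 2
Table: [185, 230, 200, 133, ∅]
Lookup 972: h=2, probe 2,3,4 → slot 4 empty, not found.

3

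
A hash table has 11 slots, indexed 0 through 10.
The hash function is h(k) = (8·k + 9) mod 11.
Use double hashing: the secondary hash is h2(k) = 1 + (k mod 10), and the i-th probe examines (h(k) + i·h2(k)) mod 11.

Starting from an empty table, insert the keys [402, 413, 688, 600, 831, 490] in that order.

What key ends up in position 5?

Insert 402: h=2, slot 2 empty -> index 2.
Insert 413: h=2, h2=4, slot 2 occupied -> index 6.
Insert 688: h=2, h2=9, slot 2 occupied -> index 0.
Insert 600: h=2, h2=1, slot 2 occupied -> index 3.
Insert 831: h=2, h2=2, slot 2 occupied -> index 4.
Insert 490: h=2, h2=1, slots 2,3,4 occupied -> index 5.
Table: [688, ∅, 402, 600, 831, 490, 413, ∅, ∅, ∅, ∅]

490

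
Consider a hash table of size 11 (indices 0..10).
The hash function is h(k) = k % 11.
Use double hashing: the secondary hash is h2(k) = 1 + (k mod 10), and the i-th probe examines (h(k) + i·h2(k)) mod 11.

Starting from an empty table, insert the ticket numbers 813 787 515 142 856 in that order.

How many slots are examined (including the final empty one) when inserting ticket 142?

813 hashes to 10; slot 10 is free -> place at 10.
787 hashes to 6; slot 6 is free -> place at 6.
515 hashes to 9; slot 9 is free -> place at 9.
142 hashes to 10, h2=3; 10 taken -> place at 2.
856 hashes to 9, h2=7; 9 taken -> place at 5.
Table: [., ., 142, ., ., 856, 787, ., ., 515, 813]

2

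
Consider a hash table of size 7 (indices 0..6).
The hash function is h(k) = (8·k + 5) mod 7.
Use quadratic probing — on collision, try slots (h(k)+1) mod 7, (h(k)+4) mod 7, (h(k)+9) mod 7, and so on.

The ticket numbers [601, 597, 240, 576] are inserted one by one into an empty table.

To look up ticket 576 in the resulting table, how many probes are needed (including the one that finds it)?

601: h=4 → slot 4
597: h=0 → slot 0
240: h=0, probe 0,1 → slot 1
576: h=0, probe 0,1,4,2 → slot 2
Table: [597, 240, 576, -, 601, -, -]
Lookup 576: h=0, probe 0,1,4,2 → found at 2.

4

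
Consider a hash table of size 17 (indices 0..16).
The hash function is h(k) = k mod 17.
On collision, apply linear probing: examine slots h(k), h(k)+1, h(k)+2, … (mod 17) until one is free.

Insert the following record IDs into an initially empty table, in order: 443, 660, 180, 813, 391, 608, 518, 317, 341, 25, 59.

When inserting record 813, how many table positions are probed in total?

2

Insert 443: h=1, slot 1 empty -> index 1.
Insert 660: h=14, slot 14 empty -> index 14.
Insert 180: h=10, slot 10 empty -> index 10.
Insert 813: h=14, slot 14 occupied -> index 15.
Insert 391: h=0, slot 0 empty -> index 0.
Insert 608: h=13, slot 13 empty -> index 13.
Insert 518: h=8, slot 8 empty -> index 8.
Insert 317: h=11, slot 11 empty -> index 11.
Insert 341: h=1, slot 1 occupied -> index 2.
Insert 25: h=8, slot 8 occupied -> index 9.
Insert 59: h=8, slots 8,9,10,11 occupied -> index 12.
Table: [391, 443, 341, ∅, ∅, ∅, ∅, ∅, 518, 25, 180, 317, 59, 608, 660, 813, ∅]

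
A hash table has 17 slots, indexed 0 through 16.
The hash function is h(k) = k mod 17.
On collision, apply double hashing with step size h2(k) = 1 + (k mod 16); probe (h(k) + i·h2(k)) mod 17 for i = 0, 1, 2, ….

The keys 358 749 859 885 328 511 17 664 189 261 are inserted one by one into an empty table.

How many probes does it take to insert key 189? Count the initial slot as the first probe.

2

Insert 358: h=1, slot 1 empty → index 1.
Insert 749: h=1, h2=14, slot 1 occupied → index 15.
Insert 859: h=9, slot 9 empty → index 9.
Insert 885: h=1, h2=6, slot 1 occupied → index 7.
Insert 328: h=5, slot 5 empty → index 5.
Insert 511: h=1, h2=16, slot 1 occupied → index 0.
Insert 17: h=0, h2=2, slot 0 occupied → index 2.
Insert 664: h=1, h2=9, slot 1 occupied → index 10.
Insert 189: h=2, h2=14, slot 2 occupied → index 16.
Insert 261: h=6, slot 6 empty → index 6.
Table: [511, 358, 17, -, -, 328, 261, 885, -, 859, 664, -, -, -, -, 749, 189]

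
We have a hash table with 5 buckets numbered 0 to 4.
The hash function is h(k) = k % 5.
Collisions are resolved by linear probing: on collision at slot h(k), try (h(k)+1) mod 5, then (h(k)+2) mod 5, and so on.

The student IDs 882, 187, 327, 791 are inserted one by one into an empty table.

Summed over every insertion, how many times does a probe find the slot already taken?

882: h=2 -> slot 2
187: h=2, probe 2,3 -> slot 3
327: h=2, probe 2,3,4 -> slot 4
791: h=1 -> slot 1
Table: [∅, 791, 882, 187, 327]

3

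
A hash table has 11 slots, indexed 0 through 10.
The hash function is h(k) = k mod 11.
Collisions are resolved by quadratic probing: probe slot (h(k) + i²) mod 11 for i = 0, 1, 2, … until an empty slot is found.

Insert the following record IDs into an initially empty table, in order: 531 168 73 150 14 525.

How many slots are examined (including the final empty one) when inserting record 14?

531: h=3 -> slot 3
168: h=3, probe 3,4 -> slot 4
73: h=7 -> slot 7
150: h=7, probe 7,8 -> slot 8
14: h=3, probe 3,4,7,1 -> slot 1
525: h=8, probe 8,9 -> slot 9
Table: [-, 14, -, 531, 168, -, -, 73, 150, 525, -]

4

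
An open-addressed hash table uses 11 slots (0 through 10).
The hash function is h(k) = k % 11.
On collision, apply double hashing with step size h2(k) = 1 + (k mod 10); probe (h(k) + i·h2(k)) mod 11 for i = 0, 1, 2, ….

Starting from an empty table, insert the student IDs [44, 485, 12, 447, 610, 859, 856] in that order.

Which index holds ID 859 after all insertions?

44: h=0 => slot 0
485: h=1 => slot 1
12: h=1, h2=3, probe 1,4 => slot 4
447: h=7 => slot 7
610: h=5 => slot 5
859: h=1, h2=10, probe 1,0,10 => slot 10
856: h=9 => slot 9
Table: [44, 485, _, _, 12, 610, _, 447, _, 856, 859]

10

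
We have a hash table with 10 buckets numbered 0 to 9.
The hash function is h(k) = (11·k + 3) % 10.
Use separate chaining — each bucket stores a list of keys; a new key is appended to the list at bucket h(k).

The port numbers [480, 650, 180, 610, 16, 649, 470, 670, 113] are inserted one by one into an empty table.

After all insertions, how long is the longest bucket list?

480 -> bucket 3
650 -> bucket 3 (collision)
180 -> bucket 3 (collision)
610 -> bucket 3 (collision)
16 -> bucket 9
649 -> bucket 2
470 -> bucket 3 (collision)
670 -> bucket 3 (collision)
113 -> bucket 6
Final buckets:
0: -
1: -
2: 649
3: 480 -> 650 -> 180 -> 610 -> 470 -> 670
4: -
5: -
6: 113
7: -
8: -
9: 16

6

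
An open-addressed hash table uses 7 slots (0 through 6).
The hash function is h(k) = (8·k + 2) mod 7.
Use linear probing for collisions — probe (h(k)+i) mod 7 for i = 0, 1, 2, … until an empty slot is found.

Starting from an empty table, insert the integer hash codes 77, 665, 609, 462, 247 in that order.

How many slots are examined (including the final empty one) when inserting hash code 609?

3

77: h=2 => slot 2
665: h=2, probe 2,3 => slot 3
609: h=2, probe 2,3,4 => slot 4
462: h=2, probe 2,3,4,5 => slot 5
247: h=4, probe 4,5,6 => slot 6
Table: [∅, ∅, 77, 665, 609, 462, 247]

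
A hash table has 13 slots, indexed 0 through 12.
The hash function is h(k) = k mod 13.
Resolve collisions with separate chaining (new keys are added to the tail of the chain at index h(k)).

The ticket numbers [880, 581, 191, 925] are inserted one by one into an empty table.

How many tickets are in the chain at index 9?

Insert 880: h=9, bucket 9 empty -> new chain.
Insert 581: h=9, bucket 9 nonempty -> append to chain.
Insert 191: h=9, bucket 9 nonempty -> append to chain.
Insert 925: h=2, bucket 2 empty -> new chain.
Final buckets:
0: —
1: —
2: 925
3: —
4: —
5: —
6: —
7: —
8: —
9: 880 -> 581 -> 191
10: —
11: —
12: —

3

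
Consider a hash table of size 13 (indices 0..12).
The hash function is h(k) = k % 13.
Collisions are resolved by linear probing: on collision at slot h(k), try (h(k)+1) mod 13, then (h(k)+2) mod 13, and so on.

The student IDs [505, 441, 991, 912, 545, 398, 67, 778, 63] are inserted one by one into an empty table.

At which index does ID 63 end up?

5

505 hashes to 11; slot 11 is free -> place at 11.
441 hashes to 12; slot 12 is free -> place at 12.
991 hashes to 3; slot 3 is free -> place at 3.
912 hashes to 2; slot 2 is free -> place at 2.
545 hashes to 12; 12 taken -> place at 0.
398 hashes to 8; slot 8 is free -> place at 8.
67 hashes to 2; 2,3 taken -> place at 4.
778 hashes to 11; 11,12,0 taken -> place at 1.
63 hashes to 11; 11,12,0,1,2,3,4 taken -> place at 5.
Table: [545, 778, 912, 991, 67, 63, ∅, ∅, 398, ∅, ∅, 505, 441]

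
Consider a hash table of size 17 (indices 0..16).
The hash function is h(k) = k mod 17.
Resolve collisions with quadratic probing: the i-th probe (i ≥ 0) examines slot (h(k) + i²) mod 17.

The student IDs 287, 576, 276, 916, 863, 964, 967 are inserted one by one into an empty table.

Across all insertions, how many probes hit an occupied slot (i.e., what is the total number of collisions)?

6

287 hashes to 15; slot 15 is free -> place at 15.
576 hashes to 15; 15 taken -> place at 16.
276 hashes to 4; slot 4 is free -> place at 4.
916 hashes to 15; 15,16 taken -> place at 2.
863 hashes to 13; slot 13 is free -> place at 13.
964 hashes to 12; slot 12 is free -> place at 12.
967 hashes to 15; 15,16,2 taken -> place at 7.
Table: [—, —, 916, —, 276, —, —, 967, —, —, —, —, 964, 863, —, 287, 576]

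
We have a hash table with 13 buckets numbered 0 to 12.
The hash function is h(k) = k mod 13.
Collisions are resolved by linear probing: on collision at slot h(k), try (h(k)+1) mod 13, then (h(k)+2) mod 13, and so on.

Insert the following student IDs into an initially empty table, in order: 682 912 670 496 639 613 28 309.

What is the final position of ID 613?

682 hashes to 6; slot 6 is free -> place at 6.
912 hashes to 2; slot 2 is free -> place at 2.
670 hashes to 7; slot 7 is free -> place at 7.
496 hashes to 2; 2 taken -> place at 3.
639 hashes to 2; 2,3 taken -> place at 4.
613 hashes to 2; 2,3,4 taken -> place at 5.
28 hashes to 2; 2,3,4,5,6,7 taken -> place at 8.
309 hashes to 10; slot 10 is free -> place at 10.
Table: [-, -, 912, 496, 639, 613, 682, 670, 28, -, 309, -, -]

5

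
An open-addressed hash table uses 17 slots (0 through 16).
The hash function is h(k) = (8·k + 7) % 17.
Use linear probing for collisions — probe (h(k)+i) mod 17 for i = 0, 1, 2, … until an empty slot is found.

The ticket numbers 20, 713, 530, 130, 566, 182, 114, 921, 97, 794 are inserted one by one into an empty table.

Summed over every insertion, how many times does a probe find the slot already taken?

Insert 20: h=14, slot 14 empty => index 14.
Insert 713: h=16, slot 16 empty => index 16.
Insert 530: h=14, slot 14 occupied => index 15.
Insert 130: h=10, slot 10 empty => index 10.
Insert 566: h=13, slot 13 empty => index 13.
Insert 182: h=1, slot 1 empty => index 1.
Insert 114: h=1, slot 1 occupied => index 2.
Insert 921: h=14, slots 14,15,16 occupied => index 0.
Insert 97: h=1, slots 1,2 occupied => index 3.
Insert 794: h=1, slots 1,2,3 occupied => index 4.
Table: [921, 182, 114, 97, 794, ∅, ∅, ∅, ∅, ∅, 130, ∅, ∅, 566, 20, 530, 713]

10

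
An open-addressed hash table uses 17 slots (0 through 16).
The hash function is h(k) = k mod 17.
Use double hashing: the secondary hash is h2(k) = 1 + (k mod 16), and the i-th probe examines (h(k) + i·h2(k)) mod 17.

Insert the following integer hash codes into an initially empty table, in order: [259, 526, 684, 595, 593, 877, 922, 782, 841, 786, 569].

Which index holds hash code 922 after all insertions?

9

Insert 259: h=4, slot 4 empty -> index 4.
Insert 526: h=16, slot 16 empty -> index 16.
Insert 684: h=4, h2=13, slot 4 occupied -> index 0.
Insert 595: h=0, h2=4, slots 0,4 occupied -> index 8.
Insert 593: h=15, slot 15 empty -> index 15.
Insert 877: h=10, slot 10 empty -> index 10.
Insert 922: h=4, h2=11, slots 4,15 occupied -> index 9.
Insert 782: h=0, h2=15, slots 0,15 occupied -> index 13.
Insert 841: h=8, h2=10, slot 8 occupied -> index 1.
Insert 786: h=4, h2=3, slot 4 occupied -> index 7.
Insert 569: h=8, h2=10, slots 8,1 occupied -> index 11.
Table: [684, 841, -, -, 259, -, -, 786, 595, 922, 877, 569, -, 782, -, 593, 526]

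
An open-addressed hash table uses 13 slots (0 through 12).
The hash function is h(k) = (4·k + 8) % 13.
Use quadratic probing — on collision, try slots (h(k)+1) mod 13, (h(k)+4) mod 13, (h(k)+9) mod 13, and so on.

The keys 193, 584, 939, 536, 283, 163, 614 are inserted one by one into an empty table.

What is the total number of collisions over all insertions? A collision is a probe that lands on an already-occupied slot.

3

193 hashes to 0; slot 0 is free → place at 0.
584 hashes to 4; slot 4 is free → place at 4.
939 hashes to 7; slot 7 is free → place at 7.
536 hashes to 7; 7 taken → place at 8.
283 hashes to 9; slot 9 is free → place at 9.
163 hashes to 10; slot 10 is free → place at 10.
614 hashes to 7; 7,8 taken → place at 11.
Table: [193, -, -, -, 584, -, -, 939, 536, 283, 163, 614, -]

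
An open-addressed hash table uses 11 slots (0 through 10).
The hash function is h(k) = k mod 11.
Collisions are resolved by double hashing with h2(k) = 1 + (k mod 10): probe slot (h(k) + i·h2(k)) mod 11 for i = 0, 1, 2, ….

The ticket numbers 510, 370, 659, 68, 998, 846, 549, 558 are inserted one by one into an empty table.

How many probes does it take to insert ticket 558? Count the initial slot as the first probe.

5

510: h=4 -> slot 4
370: h=7 -> slot 7
659: h=10 -> slot 10
68: h=2 -> slot 2
998: h=8 -> slot 8
846: h=10, h2=7, probe 10,6 -> slot 6
549: h=10, h2=10, probe 10,9 -> slot 9
558: h=8, h2=9, probe 8,6,4,2,0 -> slot 0
Table: [558, —, 68, —, 510, —, 846, 370, 998, 549, 659]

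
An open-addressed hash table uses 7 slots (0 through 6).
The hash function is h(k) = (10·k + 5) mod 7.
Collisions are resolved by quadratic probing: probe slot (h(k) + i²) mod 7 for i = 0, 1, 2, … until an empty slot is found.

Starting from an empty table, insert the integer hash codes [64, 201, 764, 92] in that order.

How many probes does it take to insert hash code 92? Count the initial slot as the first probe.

3

64: h=1 -> slot 1
201: h=6 -> slot 6
764: h=1, probe 1,2 -> slot 2
92: h=1, probe 1,2,5 -> slot 5
Table: [_, 64, 764, _, _, 92, 201]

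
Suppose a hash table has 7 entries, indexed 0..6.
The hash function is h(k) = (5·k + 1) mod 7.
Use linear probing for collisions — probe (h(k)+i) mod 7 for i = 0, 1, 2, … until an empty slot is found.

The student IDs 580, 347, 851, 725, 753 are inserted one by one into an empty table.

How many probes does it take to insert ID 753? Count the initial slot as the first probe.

580: h=3 => slot 3
347: h=0 => slot 0
851: h=0, probe 0,1 => slot 1
725: h=0, probe 0,1,2 => slot 2
753: h=0, probe 0,1,2,3,4 => slot 4
Table: [347, 851, 725, 580, 753, —, —]

5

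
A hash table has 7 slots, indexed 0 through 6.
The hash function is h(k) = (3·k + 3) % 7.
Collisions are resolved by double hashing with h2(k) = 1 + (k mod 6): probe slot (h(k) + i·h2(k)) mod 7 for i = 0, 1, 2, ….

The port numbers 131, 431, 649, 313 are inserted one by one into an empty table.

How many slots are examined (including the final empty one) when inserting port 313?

131: h=4 -> slot 4
431: h=1 -> slot 1
649: h=4, h2=2, probe 4,6 -> slot 6
313: h=4, h2=2, probe 4,6,1,3 -> slot 3
Table: [-, 431, -, 313, 131, -, 649]

4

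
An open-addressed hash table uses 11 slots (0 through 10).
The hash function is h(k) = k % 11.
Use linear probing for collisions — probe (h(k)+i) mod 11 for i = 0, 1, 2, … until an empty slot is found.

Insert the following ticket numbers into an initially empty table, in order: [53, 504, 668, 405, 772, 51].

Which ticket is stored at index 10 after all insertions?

504

53 hashes to 9; slot 9 is free => place at 9.
504 hashes to 9; 9 taken => place at 10.
668 hashes to 8; slot 8 is free => place at 8.
405 hashes to 9; 9,10 taken => place at 0.
772 hashes to 2; slot 2 is free => place at 2.
51 hashes to 7; slot 7 is free => place at 7.
Table: [405, ∅, 772, ∅, ∅, ∅, ∅, 51, 668, 53, 504]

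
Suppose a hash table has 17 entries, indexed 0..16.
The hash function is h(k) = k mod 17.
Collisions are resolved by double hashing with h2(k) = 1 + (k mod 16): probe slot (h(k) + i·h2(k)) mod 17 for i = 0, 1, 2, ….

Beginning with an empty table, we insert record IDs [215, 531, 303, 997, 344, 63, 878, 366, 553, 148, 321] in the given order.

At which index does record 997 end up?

Insert 215: h=11, slot 11 empty => index 11.
Insert 531: h=4, slot 4 empty => index 4.
Insert 303: h=14, slot 14 empty => index 14.
Insert 997: h=11, h2=6, slot 11 occupied => index 0.
Insert 344: h=4, h2=9, slot 4 occupied => index 13.
Insert 63: h=12, slot 12 empty => index 12.
Insert 878: h=11, h2=15, slot 11 occupied => index 9.
Insert 366: h=9, h2=15, slot 9 occupied => index 7.
Insert 553: h=9, h2=10, slot 9 occupied => index 2.
Insert 148: h=12, h2=5, slots 12,0 occupied => index 5.
Insert 321: h=15, slot 15 empty => index 15.
Table: [997, —, 553, —, 531, 148, —, 366, —, 878, —, 215, 63, 344, 303, 321, —]

0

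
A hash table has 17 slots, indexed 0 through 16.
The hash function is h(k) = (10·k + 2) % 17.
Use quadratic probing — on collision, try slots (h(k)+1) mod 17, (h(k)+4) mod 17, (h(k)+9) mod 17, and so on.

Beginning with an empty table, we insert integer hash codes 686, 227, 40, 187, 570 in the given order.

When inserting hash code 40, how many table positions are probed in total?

3

Insert 686: h=11, slot 11 empty -> index 11.
Insert 227: h=11, slot 11 occupied -> index 12.
Insert 40: h=11, slots 11,12 occupied -> index 15.
Insert 187: h=2, slot 2 empty -> index 2.
Insert 570: h=7, slot 7 empty -> index 7.
Table: [-, -, 187, -, -, -, -, 570, -, -, -, 686, 227, -, -, 40, -]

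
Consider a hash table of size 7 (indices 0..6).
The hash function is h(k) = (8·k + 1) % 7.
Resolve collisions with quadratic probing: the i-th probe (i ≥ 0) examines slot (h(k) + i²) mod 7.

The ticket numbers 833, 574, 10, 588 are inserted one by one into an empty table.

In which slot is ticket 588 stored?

833 hashes to 1; slot 1 is free → place at 1.
574 hashes to 1; 1 taken → place at 2.
10 hashes to 4; slot 4 is free → place at 4.
588 hashes to 1; 1,2 taken → place at 5.
Table: [-, 833, 574, -, 10, 588, -]

5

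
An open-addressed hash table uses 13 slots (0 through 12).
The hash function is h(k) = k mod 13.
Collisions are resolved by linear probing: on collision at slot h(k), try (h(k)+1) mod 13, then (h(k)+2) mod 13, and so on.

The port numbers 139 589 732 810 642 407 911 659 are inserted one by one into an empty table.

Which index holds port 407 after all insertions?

8

Insert 139: h=9, slot 9 empty -> index 9.
Insert 589: h=4, slot 4 empty -> index 4.
Insert 732: h=4, slot 4 occupied -> index 5.
Insert 810: h=4, slots 4,5 occupied -> index 6.
Insert 642: h=5, slots 5,6 occupied -> index 7.
Insert 407: h=4, slots 4,5,6,7 occupied -> index 8.
Insert 911: h=1, slot 1 empty -> index 1.
Insert 659: h=9, slot 9 occupied -> index 10.
Table: [-, 911, -, -, 589, 732, 810, 642, 407, 139, 659, -, -]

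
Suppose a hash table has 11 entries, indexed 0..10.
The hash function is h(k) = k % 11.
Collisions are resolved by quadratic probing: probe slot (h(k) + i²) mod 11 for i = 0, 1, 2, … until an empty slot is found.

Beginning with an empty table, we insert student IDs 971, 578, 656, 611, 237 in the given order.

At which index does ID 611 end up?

10

971: h=3 → slot 3
578: h=6 → slot 6
656: h=7 → slot 7
611: h=6, probe 6,7,10 → slot 10
237: h=6, probe 6,7,10,4 → slot 4
Table: [., ., ., 971, 237, ., 578, 656, ., ., 611]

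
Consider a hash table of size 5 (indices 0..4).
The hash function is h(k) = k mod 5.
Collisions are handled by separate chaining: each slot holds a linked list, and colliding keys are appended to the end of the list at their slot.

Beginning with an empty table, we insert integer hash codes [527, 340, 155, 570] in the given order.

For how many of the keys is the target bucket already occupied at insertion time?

Insert 527: h=2, bucket 2 empty -> new chain.
Insert 340: h=0, bucket 0 empty -> new chain.
Insert 155: h=0, bucket 0 nonempty -> append to chain.
Insert 570: h=0, bucket 0 nonempty -> append to chain.
Final buckets:
0: 340 -> 155 -> 570
1: ∅
2: 527
3: ∅
4: ∅

2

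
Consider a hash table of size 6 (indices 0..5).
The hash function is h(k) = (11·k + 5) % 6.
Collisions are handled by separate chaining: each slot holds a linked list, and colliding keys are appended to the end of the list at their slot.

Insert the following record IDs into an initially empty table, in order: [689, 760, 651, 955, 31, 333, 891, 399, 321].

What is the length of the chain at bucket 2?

5

Insert 689: h=0, bucket 0 empty -> new chain.
Insert 760: h=1, bucket 1 empty -> new chain.
Insert 651: h=2, bucket 2 empty -> new chain.
Insert 955: h=4, bucket 4 empty -> new chain.
Insert 31: h=4, bucket 4 nonempty -> append to chain.
Insert 333: h=2, bucket 2 nonempty -> append to chain.
Insert 891: h=2, bucket 2 nonempty -> append to chain.
Insert 399: h=2, bucket 2 nonempty -> append to chain.
Insert 321: h=2, bucket 2 nonempty -> append to chain.
Final buckets:
0: 689
1: 760
2: 651 -> 333 -> 891 -> 399 -> 321
3: ∅
4: 955 -> 31
5: ∅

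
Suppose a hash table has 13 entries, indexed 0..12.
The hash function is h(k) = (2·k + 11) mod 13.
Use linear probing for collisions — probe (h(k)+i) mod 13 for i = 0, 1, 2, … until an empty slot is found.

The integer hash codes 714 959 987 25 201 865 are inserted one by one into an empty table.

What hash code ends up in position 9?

714

Insert 714: h=9, slot 9 empty -> index 9.
Insert 959: h=5, slot 5 empty -> index 5.
Insert 987: h=9, slot 9 occupied -> index 10.
Insert 25: h=9, slots 9,10 occupied -> index 11.
Insert 201: h=10, slots 10,11 occupied -> index 12.
Insert 865: h=12, slot 12 occupied -> index 0.
Table: [865, ∅, ∅, ∅, ∅, 959, ∅, ∅, ∅, 714, 987, 25, 201]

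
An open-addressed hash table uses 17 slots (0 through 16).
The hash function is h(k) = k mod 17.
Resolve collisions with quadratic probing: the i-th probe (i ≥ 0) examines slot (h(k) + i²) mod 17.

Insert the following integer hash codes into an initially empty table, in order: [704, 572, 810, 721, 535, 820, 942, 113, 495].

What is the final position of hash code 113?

704 hashes to 7; slot 7 is free => place at 7.
572 hashes to 11; slot 11 is free => place at 11.
810 hashes to 11; 11 taken => place at 12.
721 hashes to 7; 7 taken => place at 8.
535 hashes to 8; 8 taken => place at 9.
820 hashes to 4; slot 4 is free => place at 4.
942 hashes to 7; 7,8,11 taken => place at 16.
113 hashes to 11; 11,12 taken => place at 15.
495 hashes to 2; slot 2 is free => place at 2.
Table: [∅, ∅, 495, ∅, 820, ∅, ∅, 704, 721, 535, ∅, 572, 810, ∅, ∅, 113, 942]

15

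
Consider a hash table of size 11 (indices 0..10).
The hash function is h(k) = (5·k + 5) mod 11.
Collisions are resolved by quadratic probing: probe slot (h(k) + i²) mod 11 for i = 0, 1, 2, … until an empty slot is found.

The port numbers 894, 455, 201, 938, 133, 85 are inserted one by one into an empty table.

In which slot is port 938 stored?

894: h=9 → slot 9
455: h=3 → slot 3
201: h=9, probe 9,10 → slot 10
938: h=9, probe 9,10,2 → slot 2
133: h=10, probe 10,0 → slot 0
85: h=1 → slot 1
Table: [133, 85, 938, 455, -, -, -, -, -, 894, 201]

2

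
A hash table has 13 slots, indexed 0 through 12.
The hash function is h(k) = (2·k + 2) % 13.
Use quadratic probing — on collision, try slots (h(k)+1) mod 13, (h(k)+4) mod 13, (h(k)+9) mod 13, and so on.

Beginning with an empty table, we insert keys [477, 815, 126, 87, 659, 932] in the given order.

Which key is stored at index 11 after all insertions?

126

477: h=7 -> slot 7
815: h=7, probe 7,8 -> slot 8
126: h=7, probe 7,8,11 -> slot 11
87: h=7, probe 7,8,11,3 -> slot 3
659: h=7, probe 7,8,11,3,10 -> slot 10
932: h=7, probe 7,8,11,3,10,6 -> slot 6
Table: [—, —, —, 87, —, —, 932, 477, 815, —, 659, 126, —]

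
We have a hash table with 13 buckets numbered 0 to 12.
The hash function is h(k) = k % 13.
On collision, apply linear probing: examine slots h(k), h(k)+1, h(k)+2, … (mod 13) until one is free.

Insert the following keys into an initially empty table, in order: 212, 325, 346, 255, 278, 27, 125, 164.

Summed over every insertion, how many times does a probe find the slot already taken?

6

212: h=4 → slot 4
325: h=0 → slot 0
346: h=8 → slot 8
255: h=8, probe 8,9 → slot 9
278: h=5 → slot 5
27: h=1 → slot 1
125: h=8, probe 8,9,10 → slot 10
164: h=8, probe 8,9,10,11 → slot 11
Table: [325, 27, -, -, 212, 278, -, -, 346, 255, 125, 164, -]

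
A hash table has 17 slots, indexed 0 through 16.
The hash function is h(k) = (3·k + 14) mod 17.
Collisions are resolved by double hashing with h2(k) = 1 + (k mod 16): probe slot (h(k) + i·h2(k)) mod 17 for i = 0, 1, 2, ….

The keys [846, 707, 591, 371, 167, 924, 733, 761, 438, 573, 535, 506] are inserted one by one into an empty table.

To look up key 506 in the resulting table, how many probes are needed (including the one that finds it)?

3

846: h=2 -> slot 2
707: h=10 -> slot 10
591: h=2, h2=16, probe 2,1 -> slot 1
371: h=5 -> slot 5
167: h=5, h2=8, probe 5,13 -> slot 13
924: h=15 -> slot 15
733: h=3 -> slot 3
761: h=2, h2=10, probe 2,12 -> slot 12
438: h=2, h2=7, probe 2,9 -> slot 9
573: h=16 -> slot 16
535: h=4 -> slot 4
506: h=2, h2=11, probe 2,13,7 -> slot 7
Table: [_, 591, 846, 733, 535, 371, _, 506, _, 438, 707, _, 761, 167, _, 924, 573]
Lookup 506: h=2, h2=11, probe 2,13,7 → found at 7.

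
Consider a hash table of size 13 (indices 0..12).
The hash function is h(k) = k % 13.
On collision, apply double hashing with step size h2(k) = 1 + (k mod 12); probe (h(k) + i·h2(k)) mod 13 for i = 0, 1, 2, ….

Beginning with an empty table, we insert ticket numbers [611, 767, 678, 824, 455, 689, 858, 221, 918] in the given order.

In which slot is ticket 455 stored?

11

611: h=0 → slot 0
767: h=0, h2=12, probe 0,12 → slot 12
678: h=2 → slot 2
824: h=5 → slot 5
455: h=0, h2=12, probe 0,12,11 → slot 11
689: h=0, h2=6, probe 0,6 → slot 6
858: h=0, h2=7, probe 0,7 → slot 7
221: h=0, h2=6, probe 0,6,12,5,11,4 → slot 4
918: h=8 → slot 8
Table: [611, -, 678, -, 221, 824, 689, 858, 918, -, -, 455, 767]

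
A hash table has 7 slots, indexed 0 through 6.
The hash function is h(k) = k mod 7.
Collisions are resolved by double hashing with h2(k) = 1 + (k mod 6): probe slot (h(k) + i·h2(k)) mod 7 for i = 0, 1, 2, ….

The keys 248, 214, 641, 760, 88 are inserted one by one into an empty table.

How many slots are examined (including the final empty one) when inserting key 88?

Insert 248: h=3, slot 3 empty -> index 3.
Insert 214: h=4, slot 4 empty -> index 4.
Insert 641: h=4, h2=6, slots 4,3 occupied -> index 2.
Insert 760: h=4, h2=5, slots 4,2 occupied -> index 0.
Insert 88: h=4, h2=5, slots 4,2,0 occupied -> index 5.
Table: [760, ∅, 641, 248, 214, 88, ∅]

4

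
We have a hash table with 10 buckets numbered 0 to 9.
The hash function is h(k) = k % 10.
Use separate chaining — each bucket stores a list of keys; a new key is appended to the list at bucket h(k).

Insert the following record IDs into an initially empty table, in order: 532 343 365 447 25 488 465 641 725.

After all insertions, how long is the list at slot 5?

4

Insert 532: h=2, bucket 2 empty → new chain.
Insert 343: h=3, bucket 3 empty → new chain.
Insert 365: h=5, bucket 5 empty → new chain.
Insert 447: h=7, bucket 7 empty → new chain.
Insert 25: h=5, bucket 5 nonempty → append to chain.
Insert 488: h=8, bucket 8 empty → new chain.
Insert 465: h=5, bucket 5 nonempty → append to chain.
Insert 641: h=1, bucket 1 empty → new chain.
Insert 725: h=5, bucket 5 nonempty → append to chain.
Final buckets:
0: -
1: 641
2: 532
3: 343
4: -
5: 365 -> 25 -> 465 -> 725
6: -
7: 447
8: 488
9: -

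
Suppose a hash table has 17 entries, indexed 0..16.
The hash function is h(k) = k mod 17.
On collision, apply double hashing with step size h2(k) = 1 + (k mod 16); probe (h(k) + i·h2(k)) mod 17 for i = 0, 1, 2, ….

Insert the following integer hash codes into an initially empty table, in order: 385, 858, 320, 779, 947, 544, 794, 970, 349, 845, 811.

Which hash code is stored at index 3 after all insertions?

349

Insert 385: h=11, slot 11 empty -> index 11.
Insert 858: h=8, slot 8 empty -> index 8.
Insert 320: h=14, slot 14 empty -> index 14.
Insert 779: h=14, h2=12, slot 14 occupied -> index 9.
Insert 947: h=12, slot 12 empty -> index 12.
Insert 544: h=0, slot 0 empty -> index 0.
Insert 794: h=12, h2=11, slot 12 occupied -> index 6.
Insert 970: h=1, slot 1 empty -> index 1.
Insert 349: h=9, h2=14, slots 9,6 occupied -> index 3.
Insert 845: h=12, h2=14, slots 12,9,6,3,0,14,11,8 occupied -> index 5.
Insert 811: h=12, h2=12, slot 12 occupied -> index 7.
Table: [544, 970, -, 349, -, 845, 794, 811, 858, 779, -, 385, 947, -, 320, -, -]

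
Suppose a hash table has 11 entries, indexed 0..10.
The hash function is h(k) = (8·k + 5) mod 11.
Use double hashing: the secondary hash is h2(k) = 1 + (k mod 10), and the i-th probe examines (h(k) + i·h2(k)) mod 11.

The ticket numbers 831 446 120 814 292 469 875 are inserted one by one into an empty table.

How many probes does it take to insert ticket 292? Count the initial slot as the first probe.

2

831 hashes to 9; slot 9 is free => place at 9.
446 hashes to 9, h2=7; 9 taken => place at 5.
120 hashes to 8; slot 8 is free => place at 8.
814 hashes to 5, h2=5; 5 taken => place at 10.
292 hashes to 9, h2=3; 9 taken => place at 1.
469 hashes to 6; slot 6 is free => place at 6.
875 hashes to 9, h2=6; 9 taken => place at 4.
Table: [-, 292, -, -, 875, 446, 469, -, 120, 831, 814]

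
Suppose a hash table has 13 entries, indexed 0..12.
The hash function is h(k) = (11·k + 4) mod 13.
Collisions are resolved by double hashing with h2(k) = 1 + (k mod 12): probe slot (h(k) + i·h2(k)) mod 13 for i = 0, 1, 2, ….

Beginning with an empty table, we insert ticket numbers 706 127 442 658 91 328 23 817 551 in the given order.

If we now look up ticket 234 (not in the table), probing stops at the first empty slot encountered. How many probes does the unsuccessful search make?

706 hashes to 9; slot 9 is free => place at 9.
127 hashes to 10; slot 10 is free => place at 10.
442 hashes to 4; slot 4 is free => place at 4.
658 hashes to 1; slot 1 is free => place at 1.
91 hashes to 4, h2=8; 4 taken => place at 12.
328 hashes to 11; slot 11 is free => place at 11.
23 hashes to 10, h2=12; 10,9 taken => place at 8.
817 hashes to 8, h2=2; 8,10,12,1 taken => place at 3.
551 hashes to 7; slot 7 is free => place at 7.
Table: [—, 658, —, 817, 442, —, —, 551, 23, 706, 127, 328, 91]
Lookup 234: h=4, h2=7, probe 4,11,5 → slot 5 empty, not found.

3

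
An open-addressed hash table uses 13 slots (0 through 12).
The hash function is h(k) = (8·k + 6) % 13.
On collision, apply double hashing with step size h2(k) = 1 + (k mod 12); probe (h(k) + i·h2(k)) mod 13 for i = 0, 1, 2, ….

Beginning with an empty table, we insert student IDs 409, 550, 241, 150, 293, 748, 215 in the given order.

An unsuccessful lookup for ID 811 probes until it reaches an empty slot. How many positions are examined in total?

4

409 hashes to 2; slot 2 is free => place at 2.
550 hashes to 12; slot 12 is free => place at 12.
241 hashes to 10; slot 10 is free => place at 10.
150 hashes to 10, h2=7; 10 taken => place at 4.
293 hashes to 10, h2=6; 10 taken => place at 3.
748 hashes to 10, h2=5; 10,2 taken => place at 7.
215 hashes to 10, h2=12; 10 taken => place at 9.
Table: [—, —, 409, 293, 150, —, —, 748, —, 215, 241, —, 550]
Lookup 811: h=7, h2=8, probe 7,2,10,5 → slot 5 empty, not found.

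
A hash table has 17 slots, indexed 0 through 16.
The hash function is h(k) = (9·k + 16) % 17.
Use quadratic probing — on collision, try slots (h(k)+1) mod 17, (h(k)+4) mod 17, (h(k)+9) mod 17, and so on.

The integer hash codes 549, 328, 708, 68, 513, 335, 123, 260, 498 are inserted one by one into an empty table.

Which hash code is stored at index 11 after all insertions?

549 hashes to 10; slot 10 is free => place at 10.
328 hashes to 10; 10 taken => place at 11.
708 hashes to 13; slot 13 is free => place at 13.
68 hashes to 16; slot 16 is free => place at 16.
513 hashes to 9; slot 9 is free => place at 9.
335 hashes to 5; slot 5 is free => place at 5.
123 hashes to 1; slot 1 is free => place at 1.
260 hashes to 10; 10,11 taken => place at 14.
498 hashes to 10; 10,11,14 taken => place at 2.
Table: [-, 123, 498, -, -, 335, -, -, -, 513, 549, 328, -, 708, 260, -, 68]

328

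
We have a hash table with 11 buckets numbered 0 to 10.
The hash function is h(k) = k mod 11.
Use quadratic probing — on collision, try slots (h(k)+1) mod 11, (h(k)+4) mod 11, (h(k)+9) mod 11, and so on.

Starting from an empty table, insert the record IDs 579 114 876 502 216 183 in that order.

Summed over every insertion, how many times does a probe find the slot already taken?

579 hashes to 7; slot 7 is free => place at 7.
114 hashes to 4; slot 4 is free => place at 4.
876 hashes to 7; 7 taken => place at 8.
502 hashes to 7; 7,8 taken => place at 0.
216 hashes to 7; 7,8,0 taken => place at 5.
183 hashes to 7; 7,8,0,5 taken => place at 1.
Table: [502, 183, —, —, 114, 216, —, 579, 876, —, —]

10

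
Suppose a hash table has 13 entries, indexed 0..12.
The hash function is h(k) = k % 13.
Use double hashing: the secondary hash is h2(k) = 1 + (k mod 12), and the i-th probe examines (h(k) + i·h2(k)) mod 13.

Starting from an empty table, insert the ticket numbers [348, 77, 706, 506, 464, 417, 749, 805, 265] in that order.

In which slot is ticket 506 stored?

2

Insert 348: h=10, slot 10 empty => index 10.
Insert 77: h=12, slot 12 empty => index 12.
Insert 706: h=4, slot 4 empty => index 4.
Insert 506: h=12, h2=3, slot 12 occupied => index 2.
Insert 464: h=9, slot 9 empty => index 9.
Insert 417: h=1, slot 1 empty => index 1.
Insert 749: h=8, slot 8 empty => index 8.
Insert 805: h=12, h2=2, slots 12,1 occupied => index 3.
Insert 265: h=5, slot 5 empty => index 5.
Table: [-, 417, 506, 805, 706, 265, -, -, 749, 464, 348, -, 77]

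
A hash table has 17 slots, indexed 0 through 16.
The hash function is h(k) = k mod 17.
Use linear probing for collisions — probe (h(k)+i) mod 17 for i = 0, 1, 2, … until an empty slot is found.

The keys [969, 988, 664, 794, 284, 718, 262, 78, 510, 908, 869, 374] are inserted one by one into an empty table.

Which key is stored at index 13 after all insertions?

969: h=0 -> slot 0
988: h=2 -> slot 2
664: h=1 -> slot 1
794: h=12 -> slot 12
284: h=12, probe 12,13 -> slot 13
718: h=4 -> slot 4
262: h=7 -> slot 7
78: h=10 -> slot 10
510: h=0, probe 0,1,2,3 -> slot 3
908: h=7, probe 7,8 -> slot 8
869: h=2, probe 2,3,4,5 -> slot 5
374: h=0, probe 0,1,2,3,4,5,6 -> slot 6
Table: [969, 664, 988, 510, 718, 869, 374, 262, 908, -, 78, -, 794, 284, -, -, -]

284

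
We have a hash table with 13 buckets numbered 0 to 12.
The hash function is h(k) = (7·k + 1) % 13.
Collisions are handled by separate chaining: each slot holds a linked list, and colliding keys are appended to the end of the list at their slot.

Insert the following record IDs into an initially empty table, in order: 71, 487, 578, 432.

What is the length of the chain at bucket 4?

Insert 71: h=4, bucket 4 empty -> new chain.
Insert 487: h=4, bucket 4 nonempty -> append to chain.
Insert 578: h=4, bucket 4 nonempty -> append to chain.
Insert 432: h=9, bucket 9 empty -> new chain.
Final buckets:
0: —
1: —
2: —
3: —
4: 71 -> 487 -> 578
5: —
6: —
7: —
8: —
9: 432
10: —
11: —
12: —

3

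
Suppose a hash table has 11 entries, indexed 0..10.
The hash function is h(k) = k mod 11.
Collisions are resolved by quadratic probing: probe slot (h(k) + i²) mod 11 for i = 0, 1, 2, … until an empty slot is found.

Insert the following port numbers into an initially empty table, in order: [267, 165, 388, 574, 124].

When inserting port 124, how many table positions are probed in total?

3

267 hashes to 3; slot 3 is free => place at 3.
165 hashes to 0; slot 0 is free => place at 0.
388 hashes to 3; 3 taken => place at 4.
574 hashes to 2; slot 2 is free => place at 2.
124 hashes to 3; 3,4 taken => place at 7.
Table: [165, -, 574, 267, 388, -, -, 124, -, -, -]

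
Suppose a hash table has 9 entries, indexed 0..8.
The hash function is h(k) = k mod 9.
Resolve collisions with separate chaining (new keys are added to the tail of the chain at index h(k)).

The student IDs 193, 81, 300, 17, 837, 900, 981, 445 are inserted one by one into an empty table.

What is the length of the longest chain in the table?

Insert 193: h=4, bucket 4 empty → new chain.
Insert 81: h=0, bucket 0 empty → new chain.
Insert 300: h=3, bucket 3 empty → new chain.
Insert 17: h=8, bucket 8 empty → new chain.
Insert 837: h=0, bucket 0 nonempty → append to chain.
Insert 900: h=0, bucket 0 nonempty → append to chain.
Insert 981: h=0, bucket 0 nonempty → append to chain.
Insert 445: h=4, bucket 4 nonempty → append to chain.
Final buckets:
0: 81 -> 837 -> 900 -> 981
1: -
2: -
3: 300
4: 193 -> 445
5: -
6: -
7: -
8: 17

4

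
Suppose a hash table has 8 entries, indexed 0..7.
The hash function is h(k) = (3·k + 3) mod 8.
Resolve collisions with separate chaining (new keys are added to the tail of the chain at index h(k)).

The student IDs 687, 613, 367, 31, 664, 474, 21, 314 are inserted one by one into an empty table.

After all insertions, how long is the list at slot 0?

3

Insert 687: h=0, bucket 0 empty -> new chain.
Insert 613: h=2, bucket 2 empty -> new chain.
Insert 367: h=0, bucket 0 nonempty -> append to chain.
Insert 31: h=0, bucket 0 nonempty -> append to chain.
Insert 664: h=3, bucket 3 empty -> new chain.
Insert 474: h=1, bucket 1 empty -> new chain.
Insert 21: h=2, bucket 2 nonempty -> append to chain.
Insert 314: h=1, bucket 1 nonempty -> append to chain.
Final buckets:
0: 687 -> 367 -> 31
1: 474 -> 314
2: 613 -> 21
3: 664
4: .
5: .
6: .
7: .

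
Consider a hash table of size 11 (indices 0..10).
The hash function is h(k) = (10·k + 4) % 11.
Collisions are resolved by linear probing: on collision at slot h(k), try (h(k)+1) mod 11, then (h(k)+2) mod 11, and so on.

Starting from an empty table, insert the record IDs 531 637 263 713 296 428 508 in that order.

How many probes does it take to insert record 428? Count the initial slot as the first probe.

531 hashes to 1; slot 1 is free → place at 1.
637 hashes to 5; slot 5 is free → place at 5.
263 hashes to 5; 5 taken → place at 6.
713 hashes to 6; 6 taken → place at 7.
296 hashes to 5; 5,6,7 taken → place at 8.
428 hashes to 5; 5,6,7,8 taken → place at 9.
508 hashes to 2; slot 2 is free → place at 2.
Table: [., 531, 508, ., ., 637, 263, 713, 296, 428, .]

5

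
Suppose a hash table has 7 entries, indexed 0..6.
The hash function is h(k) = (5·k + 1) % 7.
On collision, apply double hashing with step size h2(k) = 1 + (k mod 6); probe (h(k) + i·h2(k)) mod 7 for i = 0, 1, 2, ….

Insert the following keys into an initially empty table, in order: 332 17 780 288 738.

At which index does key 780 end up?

3

Insert 332: h=2, slot 2 empty => index 2.
Insert 17: h=2, h2=6, slot 2 occupied => index 1.
Insert 780: h=2, h2=1, slot 2 occupied => index 3.
Insert 288: h=6, slot 6 empty => index 6.
Insert 738: h=2, h2=1, slots 2,3 occupied => index 4.
Table: [_, 17, 332, 780, 738, _, 288]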